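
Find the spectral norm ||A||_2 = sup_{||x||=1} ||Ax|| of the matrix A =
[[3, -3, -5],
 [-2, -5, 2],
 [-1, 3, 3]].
||A||_2 ≈ 7.8021 (= sqrt(largest eigenvalue of A^T A))

||A||_2 = sigma_max(A) = sqrt(lambda_max(A^T A)). Form the symmetric matrix M = A^T A =
[[14, -2, -22],
 [-2, 43, 14],
 [-22, 14, 38]].
Its characteristic polynomial (trace, sum of principal 2x2 minors, determinant of M give the coefficients) is
  p(λ) = det(λ I - M) = λ^3 - 95λ^2 + 2084λ - 400.
No integer candidate from the rational root theorem (±divisors of 400) is a root, so the roots are irrational. The cubic discriminant is Δ = 3041701584 > 0, so there are three distinct real roots. p(0) = -400 and p(1) = 1590 have opposite signs, so a root lies in (0, 1); Newton's method refines it to λ ≈ 0.1936. p(33) = 854 and p(34) = -60 have opposite signs, so a root lies in (33, 34); Newton's method refines it to λ ≈ 33.934. p(60) = -1360 and p(61) = 210 have opposite signs, so a root lies in (60, 61); Newton's method refines it to λ ≈ 60.8724. Check (Vieta): the three roots sum to 95, matching tr M = 95.
So the eigenvalues of A^T A are ≈ 0.1936, 33.934, 60.8724 (all ≥ 0, as they must be for A^T A). The largest is λ_max ≈ 60.8724, hence ||A||_2 = sqrt(λ_max) ≈ 7.8021.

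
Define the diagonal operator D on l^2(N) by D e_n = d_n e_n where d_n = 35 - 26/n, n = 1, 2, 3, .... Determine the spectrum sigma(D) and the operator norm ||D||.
sigma(D) = {35 - 26/n : n ≥ 1} ∪ {35}; ||D|| = 35

A bounded diagonal operator on l^2 with diagonal entries d_n has spectrum equal to the closure of {d_n : n ≥ 1}: every d_n is an eigenvalue (with eigenvector e_n), so {d_n} ⊂ sigma(D); the spectrum is closed, so its closure is too; and for lambda not in the closure, (D - lambda I) has bounded inverse (the diagonal entries 1/(d_n - lambda) are bounded). For our sequence d_n = 35 - 26/n, n = 1, 2, 3, ...:
  - {d_n} = {35 - 26/n : n ≥ 1}; the only limit point is 35
  - closure = {35 - 26/n : n ≥ 1} ∪ {35}
For the norm: a diagonal operator has ||D|| = sup_n |d_n|. Here d_n = 35 - 26/n increases monotonically from d_1 = 9 toward 35, with all terms in [9, 35); so sup_n |d_n| = 35 (the supremum is the limit, not attained). So ||D|| = 35.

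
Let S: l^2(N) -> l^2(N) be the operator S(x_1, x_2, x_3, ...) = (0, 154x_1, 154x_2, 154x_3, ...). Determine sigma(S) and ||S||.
sigma(S) = closed disk {z in C : |z| ≤ 154}; ||S|| = 154

Note S = 154·U where U is the unit right shift (U x)_k = x_{k-1} (with x_0 := 0); so ||S|| = 154||U|| and sigma(S) = 154·sigma(U). ||S x||^2 = sum_{k≥1} |154x_k|^2 = 23716||x||^2, so ||S|| = 154 and sigma(S) ⊂ {|z| ≤ 154}. For any |lambda| < 154, the equation (S - lambda I) x = 0 forces x_1 = 0, then 154x_k = lambda x_{k+1} ⇒ x = 0, so S has no eigenvalues. But (S - lambda I) is not surjective for |lambda| < 154: solving (S - lambda I) x = e_1 would require x_n proportional to (lambda/154)^(-n), which is not in l^2. So every |lambda| < 154 lies in the residual spectrum. The boundary |lambda| = 154 is in the approximate point spectrum (the spectrum is closed). Hence sigma(S) is the closed disk of radius 154.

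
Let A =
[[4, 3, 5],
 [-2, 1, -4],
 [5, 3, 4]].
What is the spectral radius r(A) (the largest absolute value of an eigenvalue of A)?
r(A) = sqrt(27) ≈ 5.1962

The eigenvalues of A are the roots of its characteristic polynomial. With M = A (coefficients from the trace, the sum of principal 2x2 minors, and det A):
  p(λ) = det(λ I - M) = λ^3 - 9λ^2 + 17λ + 27.
By the rational root theorem any rational root is an integer divisor of 27. Testing λ = -1: p(-1) = -1 - 9 - 17 + 27 = 0, so λ = -1 is a root. Dividing out (λ + 1) leaves p(λ) = (λ + 1)(λ^2 - 10λ + 27). For λ^2 - 10λ + 27 the discriminant is -8. It is negative, so the roots are the complex-conjugate pair λ = 5 ± (sqrt(8)/2) i ≈ 5 ± 1.4142i. For a conjugate pair the product of the roots equals the constant term, so |λ|^2 = 27 and |λ| = sqrt(27) ≈ 5.1962.
Thus the eigenvalues (to 4 decimals) are 5 ± 1.4142i (modulus 5.1962); -1 (modulus 1). The spectral radius is the largest modulus: r(A) = sqrt(27) ≈ 5.1962. (Cross-check: r(A) ≤ ||A||_2 ≈ 10.569; equality holds whenever A is normal, though it can also hold for some non-normal A.)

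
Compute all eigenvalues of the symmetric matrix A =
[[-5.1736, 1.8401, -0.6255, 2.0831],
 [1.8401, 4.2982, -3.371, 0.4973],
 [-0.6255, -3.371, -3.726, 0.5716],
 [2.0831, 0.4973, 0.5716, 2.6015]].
sigma(A) ≈ {-6, -5, 3, 6}

A is real symmetric, so its spectrum consists of real eigenvalues. Expanding the characteristic polynomial of the displayed matrix gives
  det(λ I - A) = p(λ) = λ^4 + (2)λ^3 + (-51)λ^2 + (-71.9979)λ + (539.998).
Solving p(λ) = 0 yields eigenvalues ≈ -6, -5, 3, 6. (A is shown rounded to 4 decimals, so these recover the underlying integer eigenvalues to within that precision.)
Verification: the trace of A = -2 equals the sum of eigenvalues -2, and det(A) ≈ 539.9980 matches the eigenvalue product 540.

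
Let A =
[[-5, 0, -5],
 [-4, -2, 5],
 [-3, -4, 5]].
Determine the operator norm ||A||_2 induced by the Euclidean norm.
||A||_2 ≈ 9.7526 (= sqrt(largest eigenvalue of A^T A))

||A||_2 = sigma_max(A) = sqrt(lambda_max(A^T A)). Form the symmetric matrix M = A^T A =
[[50, 20, -10],
 [20, 20, -30],
 [-10, -30, 75]].
Its characteristic polynomial (trace, sum of principal 2x2 minors, determinant of M give the coefficients) is
  p(λ) = det(λ I - M) = λ^3 - 145λ^2 + 4850λ - 10000.
No integer candidate from the rational root theorem (±divisors of 10000) is a root, so the roots are irrational. The cubic discriminant is Δ = 40164062500 > 0, so there are three distinct real roots. p(2) = -872 and p(3) = 3272 have opposite signs, so a root lies in (2, 3); Newton's method refines it to λ ≈ 2.205. p(47) = 1468 and p(48) = -688 have opposite signs, so a root lies in (47, 48); Newton's method refines it to λ ≈ 47.6811. p(95) = -500 and p(96) = 4016 have opposite signs, so a root lies in (95, 96); Newton's method refines it to λ ≈ 95.1139. Check (Vieta): the three roots sum to 145, matching tr M = 145.
So the eigenvalues of A^T A are ≈ 2.205, 47.6811, 95.1139 (all ≥ 0, as they must be for A^T A). The largest is λ_max ≈ 95.1139, hence ||A||_2 = sqrt(λ_max) ≈ 9.7526.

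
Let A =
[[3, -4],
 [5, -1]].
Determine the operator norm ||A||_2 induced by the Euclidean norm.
||A||_2 = sqrt((51 + sqrt(1445))/2) ≈ 6.6713 (= sqrt(largest eigenvalue of A^T A))

||A||_2 = sigma_max(A) = sqrt(lambda_max(A^T A)). Form the symmetric matrix M = A^T A =
[[34, -17],
 [-17, 17]].
Its characteristic polynomial (trace, determinant of M give the coefficients) is
  p(λ) = det(λ I - M) = λ^2 - 51λ + 289.
For λ^2 - 51λ + 289 the discriminant is 1445. It is nonnegative but not a perfect square, so the roots are real and irrational: λ = (51 ± sqrt(1445))/2 ≈ 44.5066, 6.4934.
So the eigenvalues of A^T A are ≈ 6.4934, 44.5066 (all ≥ 0, as they must be for A^T A). The largest is λ_max = (51 + sqrt(1445))/2 ≈ 44.5066, hence ||A||_2 = sqrt(λ_max) = sqrt((51 + sqrt(1445))/2) ≈ 6.6713.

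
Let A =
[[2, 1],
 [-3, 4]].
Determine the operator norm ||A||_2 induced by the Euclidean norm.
||A||_2 = sqrt((30 + sqrt(416))/2) ≈ 5.0198 (= sqrt(largest eigenvalue of A^T A))

||A||_2 = sigma_max(A) = sqrt(lambda_max(A^T A)). Form the symmetric matrix M = A^T A =
[[13, -10],
 [-10, 17]].
Its characteristic polynomial (trace, determinant of M give the coefficients) is
  p(λ) = det(λ I - M) = λ^2 - 30λ + 121.
For λ^2 - 30λ + 121 the discriminant is 416. It is nonnegative but not a perfect square, so the roots are real and irrational: λ = (30 ± sqrt(416))/2 ≈ 25.198, 4.802.
So the eigenvalues of A^T A are ≈ 4.802, 25.198 (all ≥ 0, as they must be for A^T A). The largest is λ_max = (30 + sqrt(416))/2 ≈ 25.198, hence ||A||_2 = sqrt(λ_max) = sqrt((30 + sqrt(416))/2) ≈ 5.0198.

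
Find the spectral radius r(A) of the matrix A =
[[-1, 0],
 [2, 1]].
r(A) = 1

The eigenvalues of A are the roots of its characteristic polynomial. With M = A (coefficients from the trace and determinant):
  p(λ) = det(λ I - M) = λ^2 - 1.
For λ^2 - 1 the discriminant is 4. It is a perfect square (2^2), so the roots are rational: λ = (0 ± 2)/2 = 1, -1.
Thus the eigenvalues (to 4 decimals) are 1 (modulus 1); -1 (modulus 1). The spectral radius is the largest modulus: r(A) = 1. (Cross-check: r(A) ≤ ||A||_2 ≈ 2.4142; equality holds whenever A is normal, though it can also hold for some non-normal A.)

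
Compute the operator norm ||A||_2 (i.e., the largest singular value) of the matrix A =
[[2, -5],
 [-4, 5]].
||A||_2 = sqrt((70 + sqrt(4500))/2) ≈ 8.279 (= sqrt(largest eigenvalue of A^T A))

||A||_2 = sigma_max(A) = sqrt(lambda_max(A^T A)). Form the symmetric matrix M = A^T A =
[[20, -30],
 [-30, 50]].
Its characteristic polynomial (trace, determinant of M give the coefficients) is
  p(λ) = det(λ I - M) = λ^2 - 70λ + 100.
For λ^2 - 70λ + 100 the discriminant is 4500. It is nonnegative but not a perfect square, so the roots are real and irrational: λ = (70 ± sqrt(4500))/2 ≈ 68.541, 1.459.
So the eigenvalues of A^T A are ≈ 1.459, 68.541 (all ≥ 0, as they must be for A^T A). The largest is λ_max = (70 + sqrt(4500))/2 ≈ 68.541, hence ||A||_2 = sqrt(λ_max) = sqrt((70 + sqrt(4500))/2) ≈ 8.279.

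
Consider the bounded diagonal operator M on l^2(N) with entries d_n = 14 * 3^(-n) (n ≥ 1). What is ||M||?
||M|| = 14/3 (attained at n = 1)

For M diagonal, ||M|| = sup_n |d_n|. The sequence d_n = 14 * 3^(-n) is positive and strictly decreasing (ratio 3^(-1) < 1), so the supremum is d_1 = 14/3. Hence ||M|| = 14/3.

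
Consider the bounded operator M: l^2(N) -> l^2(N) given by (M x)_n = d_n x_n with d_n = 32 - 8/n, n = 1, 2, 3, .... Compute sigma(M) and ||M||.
sigma(M) = {32 - 8/n : n ≥ 1} ∪ {32}; ||M|| = 32

A bounded diagonal operator on l^2 with diagonal entries d_n has spectrum equal to the closure of {d_n : n ≥ 1}: every d_n is an eigenvalue (with eigenvector e_n), so {d_n} ⊂ sigma(M); the spectrum is closed, so its closure is too; and for lambda not in the closure, (M - lambda I) has bounded inverse (the diagonal entries 1/(d_n - lambda) are bounded). For our sequence d_n = 32 - 8/n, n = 1, 2, 3, ...:
  - {d_n} = {32 - 8/n : n ≥ 1}; the only limit point is 32
  - closure = {32 - 8/n : n ≥ 1} ∪ {32}
For the norm: a diagonal operator has ||M|| = sup_n |d_n|. Here d_n = 32 - 8/n increases monotonically from d_1 = 24 toward 32, with all terms in [24, 32); so sup_n |d_n| = 32 (the supremum is the limit, not attained). So ||M|| = 32.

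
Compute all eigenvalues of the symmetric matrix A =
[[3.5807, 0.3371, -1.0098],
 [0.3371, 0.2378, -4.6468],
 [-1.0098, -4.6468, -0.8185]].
sigma(A) ≈ {-5, 3, 5}

A is real symmetric, so its spectrum consists of real eigenvalues. Expanding the characteristic polynomial of the displayed matrix gives
  det(λ I - A) = p(λ) = λ^3 + (-3)λ^2 + (-25)λ + (75).
Solving p(λ) = 0 yields eigenvalues ≈ -5, 3, 5. (A is shown rounded to 4 decimals, so these recover the underlying integer eigenvalues to within that precision.)
Verification: the trace of A = 3 equals the sum of eigenvalues 3, and det(A) ≈ -75.0000 matches the eigenvalue product -75.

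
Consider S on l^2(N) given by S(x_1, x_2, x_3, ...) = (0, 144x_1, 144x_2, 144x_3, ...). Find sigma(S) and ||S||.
sigma(S) = closed disk {z in C : |z| ≤ 144}; ||S|| = 144

Note S = 144·U where U is the unit right shift (U x)_k = x_{k-1} (with x_0 := 0); so ||S|| = 144||U|| and sigma(S) = 144·sigma(U). ||S x||^2 = sum_{k≥1} |144x_k|^2 = 20736||x||^2, so ||S|| = 144 and sigma(S) ⊂ {|z| ≤ 144}. For any |lambda| < 144, the equation (S - lambda I) x = 0 forces x_1 = 0, then 144x_k = lambda x_{k+1} ⇒ x = 0, so S has no eigenvalues. But (S - lambda I) is not surjective for |lambda| < 144: solving (S - lambda I) x = e_1 would require x_n proportional to (lambda/144)^(-n), which is not in l^2. So every |lambda| < 144 lies in the residual spectrum. The boundary |lambda| = 144 is in the approximate point spectrum (the spectrum is closed). Hence sigma(S) is the closed disk of radius 144.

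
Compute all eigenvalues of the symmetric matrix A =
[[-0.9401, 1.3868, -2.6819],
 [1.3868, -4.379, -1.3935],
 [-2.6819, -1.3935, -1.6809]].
sigma(A) ≈ {-5, -4, 2}

A is real symmetric, so its spectrum consists of real eigenvalues. Expanding the characteristic polynomial of the displayed matrix gives
  det(λ I - A) = p(λ) = λ^3 + (7)λ^2 + (2)λ + (-40).
Solving p(λ) = 0 yields eigenvalues ≈ -5, -4, 2. (A is shown rounded to 4 decimals, so these recover the underlying integer eigenvalues to within that precision.)
Verification: the trace of A = -7 equals the sum of eigenvalues -7, and det(A) ≈ 40.0004 matches the eigenvalue product 40.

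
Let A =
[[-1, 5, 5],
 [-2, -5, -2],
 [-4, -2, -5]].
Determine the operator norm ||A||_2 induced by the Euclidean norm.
||A||_2 ≈ 10.2519 (= sqrt(largest eigenvalue of A^T A))

||A||_2 = sigma_max(A) = sqrt(lambda_max(A^T A)). Form the symmetric matrix M = A^T A =
[[21, 13, 19],
 [13, 54, 45],
 [19, 45, 54]].
Its characteristic polynomial (trace, sum of principal 2x2 minors, determinant of M give the coefficients) is
  p(λ) = det(λ I - M) = λ^3 - 129λ^2 + 2629λ - 12321.
No integer candidate from the rational root theorem (±divisors of 12321) is a root, so the roots are irrational. The cubic discriminant is Δ = 7651603040 > 0, so there are three distinct real roots. p(6) = -975 and p(7) = 104 have opposite signs, so a root lies in (6, 7); Newton's method refines it to λ ≈ 6.894. p(17) = 4 and p(18) = -963 have opposite signs, so a root lies in (17, 18); Newton's method refines it to λ ≈ 17.0045. p(105) = -876 and p(106) = 7925 have opposite signs, so a root lies in (105, 106); Newton's method refines it to λ ≈ 105.1015. Check (Vieta): the three roots sum to 129, matching tr M = 129.
So the eigenvalues of A^T A are ≈ 6.894, 17.0045, 105.1015 (all ≥ 0, as they must be for A^T A). The largest is λ_max ≈ 105.1015, hence ||A||_2 = sqrt(λ_max) ≈ 10.2519.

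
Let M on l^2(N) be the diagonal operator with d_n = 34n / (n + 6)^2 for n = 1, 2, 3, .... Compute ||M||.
||M|| = 17/12 (attained at n = 6)

For M diagonal, ||M|| = sup_n |d_n|. Treat f(x) = 34x / (x + 6)^2 for real x > 0. By the quotient rule, f'(x) = 34(6 - x)/(x + 6)^3, which is positive for x < 6 and negative for x > 6. So f has a unique maximum at x = 6, and since 6 is a positive integer, the supremum over n ≥ 1 is attained at n = 6: d_6 = 34·6/(6 + 6)^2 = 34·6/144 = 17/12. Hence ||M|| = 17/12.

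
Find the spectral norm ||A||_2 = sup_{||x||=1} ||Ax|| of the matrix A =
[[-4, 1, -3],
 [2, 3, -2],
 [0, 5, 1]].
||A||_2 ≈ 5.9797 (= sqrt(largest eigenvalue of A^T A))

||A||_2 = sigma_max(A) = sqrt(lambda_max(A^T A)). Form the symmetric matrix M = A^T A =
[[20, 2, 8],
 [2, 35, -4],
 [8, -4, 14]].
Its characteristic polynomial (trace, sum of principal 2x2 minors, determinant of M give the coefficients) is
  p(λ) = det(λ I - M) = λ^3 - 69λ^2 + 1386λ - 7056.
No integer candidate from the rational root theorem (±divisors of 7056) is a root, so the roots are irrational. The cubic discriminant is Δ = 26052516 > 0, so there are three distinct real roots. p(7) = -392 and p(8) = 128 have opposite signs, so a root lies in (7, 8); Newton's method refines it to λ ≈ 7.7366. p(25) = 94 and p(26) = -88 have opposite signs, so a root lies in (25, 26); Newton's method refines it to λ ≈ 25.5062. p(35) = -196 and p(36) = 72 have opposite signs, so a root lies in (35, 36); Newton's method refines it to λ ≈ 35.7572. Check (Vieta): the three roots sum to 69, matching tr M = 69.
So the eigenvalues of A^T A are ≈ 7.7366, 25.5062, 35.7572 (all ≥ 0, as they must be for A^T A). The largest is λ_max ≈ 35.7572, hence ||A||_2 = sqrt(λ_max) ≈ 5.9797.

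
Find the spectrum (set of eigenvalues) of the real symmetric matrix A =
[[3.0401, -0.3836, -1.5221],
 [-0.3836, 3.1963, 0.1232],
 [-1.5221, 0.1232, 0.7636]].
sigma(A) ≈ {0, 3, 4}

A is real symmetric, so its spectrum consists of real eigenvalues. Expanding the characteristic polynomial of the displayed matrix gives
  det(λ I - A) = p(λ) = λ^3 + (-7)λ^2 + (12)λ + (0).
Solving p(λ) = 0 yields eigenvalues ≈ 0, 3, 4. (A is shown rounded to 4 decimals, so these recover the underlying integer eigenvalues to within that precision.)
Verification: the trace of A = 7 equals the sum of eigenvalues 7, and det(A) ≈ 0.0002 matches the eigenvalue product 0.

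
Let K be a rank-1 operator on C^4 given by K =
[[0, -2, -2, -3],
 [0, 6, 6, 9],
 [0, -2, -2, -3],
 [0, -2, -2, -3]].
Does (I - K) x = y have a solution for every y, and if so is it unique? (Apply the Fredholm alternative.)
(I - K) is singular (det(I - K) = 0, i.e. 1 ∈ sigma(K)). (I - K) x = y is solvable iff y ⊥ ker((I - K)^*) = span{(0, -2, -2, -3)}, i.e. iff -2y_2 - 2y_3 - 3y_4 = 0. When solvable, the solutions are x = y + c·(1, -3, 1, 1), c arbitrary (ker(I - K) = span{(1, -3, 1, 1)}, dimension 1).

K has rank 1, so it is an outer product K = u v^T: every row of K is a multiple of one row vector. Reading off the entries, u = (1, -3, 1, 1) and v = (0, -2, -2, -3) (row i of K equals u_i·v^T). A rank-one matrix u v^T satisfies K u = u (v·u) and kills the (3)-dimensional subspace v^⊥, so its characteristic polynomial is lambda^3 (lambda - v·u) with v·u = tr K = 1. Hence the eigenvalues of I - K are 1 (multiplicity 3) and 1 - (1) = 0, so det(I - K) = 0. (Direct check: I - K =
[[1, 2, 2, 3],
 [0, -5, -6, -9],
 [0, 2, 3, 3],
 [0, 2, 2, 4]]
has determinant 0.) So 1 is an eigenvalue of K and (I - K) is not invertible. The finite-dimensional Fredholm alternative says: either (I - K) is invertible, or ker(I - K) ≠ {0} and then range(I - K) = ker((I - K)^*)^⊥, with dim ker(I - K) = dim ker((I - K)^*). We are in the second case, so we need both kernels. Kernel of I - K: (I - K) u = u - u (v·u) = u - u = 0, so ker(I - K) = span{u} = span{(1, -3, 1, 1)} (it is exactly 1-dimensional because rank(I - K) = 3). Kernel of the adjoint: K is real, so (I - K)^* = I - K^T = I - v u^T, and (I - v u^T) v = v - v (u·v) = 0; hence ker((I - K)^*) = span{v} = span{(0, -2, -2, -3)}. Therefore (I - K) x = y is solvable iff <y, v> = 0, i.e. iff -2y_2 - 2y_3 - 3y_4 = 0. When this holds, K y = u (v·y) = 0, so (I - K) y = y and x = y is a particular solution; the full solution set is the line x = y + c·u = y + c·(1, -3, 1, 1), c ∈ C.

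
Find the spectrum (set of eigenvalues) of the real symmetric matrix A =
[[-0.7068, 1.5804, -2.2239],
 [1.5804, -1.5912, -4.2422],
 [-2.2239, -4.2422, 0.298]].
sigma(A) ≈ {-5, -2, 5}

A is real symmetric, so its spectrum consists of real eigenvalues. Expanding the characteristic polynomial of the displayed matrix gives
  det(λ I - A) = p(λ) = λ^3 + (2)λ^2 + (-25)λ + (-50).
Solving p(λ) = 0 yields eigenvalues ≈ -5, -2, 5. (A is shown rounded to 4 decimals, so these recover the underlying integer eigenvalues to within that precision.)
Verification: the trace of A = -2 equals the sum of eigenvalues -2, and det(A) ≈ 50.0000 matches the eigenvalue product 50.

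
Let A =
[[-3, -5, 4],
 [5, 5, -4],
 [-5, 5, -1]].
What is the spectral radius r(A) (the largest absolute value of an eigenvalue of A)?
r(A) ≈ 6.9113

The eigenvalues of A are the roots of its characteristic polynomial. With M = A (coefficients from the trace, the sum of principal 2x2 minors, and det A):
  p(λ) = det(λ I - M) = λ^3 - λ^2 + 48λ - 30.
No integer candidate from the rational root theorem (±divisors of 30) is a root, so the roots are irrational. The cubic discriminant is Δ = -438564 < 0, so there is one real root and a complex-conjugate pair. p(0) = -30 and p(1) = 18 have opposite signs, so a root lies in (0, 1); Newton's method refines it to λ ≈ 0.6281. Dividing out (λ - (0.6281)) leaves approximately λ^2 - 0.3719λ + 47.7664. For λ^2 - 0.3719λ + 47.7664 the discriminant is -190.9273. It is negative, so the remaining roots are the complex-conjugate pair λ ≈ 0.186 ± 6.9088i. Their product equals the constant term, so |λ|^2 ≈ 47.7664 and |λ| ≈ 6.9113.
Thus the eigenvalues (to 4 decimals) are 0.6281 (modulus 0.6281); 0.186 ± 6.9088i (modulus 6.9113). The spectral radius is the largest modulus: r(A) ≈ 6.9113. (Cross-check: r(A) ≤ ||A||_2 ≈ 10.8095; equality holds whenever A is normal, though it can also hold for some non-normal A.)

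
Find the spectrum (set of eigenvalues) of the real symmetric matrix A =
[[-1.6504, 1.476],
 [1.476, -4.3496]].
sigma(A) ≈ {-5, -1}

A is real symmetric, so its spectrum consists of real eigenvalues. Expanding the characteristic polynomial of the displayed matrix gives
  det(λ I - A) = p(λ) = λ^2 + (6)λ + (5).
Solving p(λ) = 0 yields eigenvalues ≈ -5, -1. (A is shown rounded to 4 decimals, so these recover the underlying integer eigenvalues to within that precision.)
Verification: the trace of A = -6 equals the sum of eigenvalues -6, and det(A) ≈ 5.0000 matches the eigenvalue product 5.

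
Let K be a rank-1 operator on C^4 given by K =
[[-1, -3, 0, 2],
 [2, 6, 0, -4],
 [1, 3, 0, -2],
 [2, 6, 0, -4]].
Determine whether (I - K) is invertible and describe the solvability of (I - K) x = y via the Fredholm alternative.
(I - K) is singular (det(I - K) = 0, i.e. 1 ∈ sigma(K)). (I - K) x = y is solvable iff y ⊥ ker((I - K)^*) = span{(-1, -3, 0, 2)}, i.e. iff -y_1 - 3y_2 + 2y_4 = 0. When solvable, the solutions are x = y + c·(1, -2, -1, -2), c arbitrary (ker(I - K) = span{(1, -2, -1, -2)}, dimension 1).

K has rank 1, so it is an outer product K = u v^T: every row of K is a multiple of one row vector. Reading off the entries, u = (1, -2, -1, -2) and v = (-1, -3, 0, 2) (row i of K equals u_i·v^T). A rank-one matrix u v^T satisfies K u = u (v·u) and kills the (3)-dimensional subspace v^⊥, so its characteristic polynomial is lambda^3 (lambda - v·u) with v·u = tr K = 1. Hence the eigenvalues of I - K are 1 (multiplicity 3) and 1 - (1) = 0, so det(I - K) = 0. (Direct check: I - K =
[[2, 3, 0, -2],
 [-2, -5, 0, 4],
 [-1, -3, 1, 2],
 [-2, -6, 0, 5]]
has determinant 0.) So 1 is an eigenvalue of K and (I - K) is not invertible. The finite-dimensional Fredholm alternative says: either (I - K) is invertible, or ker(I - K) ≠ {0} and then range(I - K) = ker((I - K)^*)^⊥, with dim ker(I - K) = dim ker((I - K)^*). We are in the second case, so we need both kernels. Kernel of I - K: (I - K) u = u - u (v·u) = u - u = 0, so ker(I - K) = span{u} = span{(1, -2, -1, -2)} (it is exactly 1-dimensional because rank(I - K) = 3). Kernel of the adjoint: K is real, so (I - K)^* = I - K^T = I - v u^T, and (I - v u^T) v = v - v (u·v) = 0; hence ker((I - K)^*) = span{v} = span{(-1, -3, 0, 2)}. Therefore (I - K) x = y is solvable iff <y, v> = 0, i.e. iff -y_1 - 3y_2 + 2y_4 = 0. When this holds, K y = u (v·y) = 0, so (I - K) y = y and x = y is a particular solution; the full solution set is the line x = y + c·u = y + c·(1, -2, -1, -2), c ∈ C.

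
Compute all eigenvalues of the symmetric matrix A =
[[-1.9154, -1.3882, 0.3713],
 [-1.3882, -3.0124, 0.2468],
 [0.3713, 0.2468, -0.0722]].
sigma(A) ≈ {-4, -1, 0}

A is real symmetric, so its spectrum consists of real eigenvalues. Expanding the characteristic polynomial of the displayed matrix gives
  det(λ I - A) = p(λ) = λ^3 + (5)λ^2 + (4)λ + (0).
Solving p(λ) = 0 yields eigenvalues ≈ -4, -1, 0. (A is shown rounded to 4 decimals, so these recover the underlying integer eigenvalues to within that precision.)
Verification: the trace of A = -5 equals the sum of eigenvalues -5, and det(A) ≈ 0.0001 matches the eigenvalue product 0.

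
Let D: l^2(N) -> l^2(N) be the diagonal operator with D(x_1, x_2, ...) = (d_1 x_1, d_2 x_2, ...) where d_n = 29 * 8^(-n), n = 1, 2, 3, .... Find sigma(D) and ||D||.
sigma(D) = {29 * 8^(-n) : n ≥ 1} ∪ {0}; ||D|| = 29/8

A bounded diagonal operator on l^2 with diagonal entries d_n has spectrum equal to the closure of {d_n : n ≥ 1}: every d_n is an eigenvalue (with eigenvector e_n), so {d_n} ⊂ sigma(D); the spectrum is closed, so its closure is too; and for lambda not in the closure, (D - lambda I) has bounded inverse (the diagonal entries 1/(d_n - lambda) are bounded). For our sequence d_n = 29 * 8^(-n), n = 1, 2, 3, ...:
  - {d_n} = {29 * 8^(-n) : n ≥ 1}; the only limit point is 0
  - closure = {29 * 8^(-n) : n ≥ 1} ∪ {0}
For the norm: a diagonal operator has ||D|| = sup_n |d_n|. Here d_n = 29 * 8^(-n) is positive and decreasing, so sup_n |d_n| = d_1 = 29/8. So ||D|| = 29/8.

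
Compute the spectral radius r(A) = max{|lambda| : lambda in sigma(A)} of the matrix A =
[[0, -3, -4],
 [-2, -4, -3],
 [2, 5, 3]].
r(A) ≈ 2.7015

The eigenvalues of A are the roots of its characteristic polynomial. With M = A (coefficients from the trace, the sum of principal 2x2 minors, and det A):
  p(λ) = det(λ I - M) = λ^3 + λ^2 + 5λ - 8.
No integer candidate from the rational root theorem (±divisors of 8) is a root, so the roots are irrational. The cubic discriminant is Δ = -2891 < 0, so there is one real root and a complex-conjugate pair. p(1) = -1 and p(2) = 14 have opposite signs, so a root lies in (1, 2); Newton's method refines it to λ ≈ 1.0962. Dividing out (λ - (1.0962)) leaves approximately λ^2 + 2.0962λ + 7.2979. For λ^2 + 2.0962λ + 7.2979 the discriminant is -24.7974. It is negative, so the remaining roots are the complex-conjugate pair λ ≈ -1.0481 ± 2.4899i. Their product equals the constant term, so |λ|^2 ≈ 7.2979 and |λ| ≈ 2.7015.
Thus the eigenvalues (to 4 decimals) are 1.0962 (modulus 1.0962); -1.0481 ± 2.4899i (modulus 2.7015). The spectral radius is the largest modulus: r(A) ≈ 2.7015. (Cross-check: r(A) ≤ ||A||_2 ≈ 9.3615; equality holds whenever A is normal, though it can also hold for some non-normal A.)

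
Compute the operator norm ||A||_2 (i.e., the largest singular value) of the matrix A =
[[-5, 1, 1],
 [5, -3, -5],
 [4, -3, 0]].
||A||_2 ≈ 9.9099 (= sqrt(largest eigenvalue of A^T A))

||A||_2 = sigma_max(A) = sqrt(lambda_max(A^T A)). Form the symmetric matrix M = A^T A =
[[66, -32, -30],
 [-32, 19, 16],
 [-30, 16, 26]].
Its characteristic polynomial (trace, sum of principal 2x2 minors, determinant of M give the coefficients) is
  p(λ) = det(λ I - M) = λ^3 - 111λ^2 + 1284λ - 2704.
No integer candidate from the rational root theorem (±divisors of 2704) is a root, so the roots are irrational. The cubic discriminant is Δ = 3792810960 > 0, so there are three distinct real roots. p(2) = -572 and p(3) = 176 have opposite signs, so a root lies in (2, 3); Newton's method refines it to λ ≈ 2.738. p(10) = 36 and p(11) = -680 have opposite signs, so a root lies in (10, 11); Newton's method refines it to λ ≈ 10.0562. p(98) = -1724 and p(99) = 6800 have opposite signs, so a root lies in (98, 99); Newton's method refines it to λ ≈ 98.2058. Check (Vieta): the three roots sum to 111, matching tr M = 111.
So the eigenvalues of A^T A are ≈ 2.738, 10.0562, 98.2058 (all ≥ 0, as they must be for A^T A). The largest is λ_max ≈ 98.2058, hence ||A||_2 = sqrt(λ_max) ≈ 9.9099.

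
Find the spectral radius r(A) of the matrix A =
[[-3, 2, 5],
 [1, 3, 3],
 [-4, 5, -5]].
r(A) ≈ 6.0111

The eigenvalues of A are the roots of its characteristic polynomial. With M = A (coefficients from the trace, the sum of principal 2x2 minors, and det A):
  p(λ) = det(λ I - M) = λ^3 + 5λ^2 - 6λ - 161.
No integer candidate from the rational root theorem (±divisors of 161) is a root, so the roots are irrational. The cubic discriminant is Δ = -530663 < 0, so there is one real root and a complex-conjugate pair. p(4) = -41 and p(5) = 59 have opposite signs, so a root lies in (4, 5); Newton's method refines it to λ ≈ 4.4558. Dividing out (λ - (4.4558)) leaves approximately λ^2 + 9.4558λ + 36.1329. For λ^2 + 9.4558λ + 36.1329 the discriminant is -55.1197. It is negative, so the remaining roots are the complex-conjugate pair λ ≈ -4.7279 ± 3.7121i. Their product equals the constant term, so |λ|^2 ≈ 36.1329 and |λ| ≈ 6.0111.
Thus the eigenvalues (to 4 decimals) are 4.4558 (modulus 4.4558); -4.7279 ± 3.7121i (modulus 6.0111). The spectral radius is the largest modulus: r(A) ≈ 6.0111. (Cross-check: r(A) ≤ ||A||_2 ≈ 8.1993; equality holds whenever A is normal, though it can also hold for some non-normal A.)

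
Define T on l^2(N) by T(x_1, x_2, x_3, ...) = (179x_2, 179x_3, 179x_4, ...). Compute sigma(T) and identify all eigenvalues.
sigma(T) = closed disk {z in C : |z| ≤ 179}; sigma_p(T) = open disk {z in C : |z| < 179}

Note T = 179·V where V is the unit left shift (V x)_k = x_{k+1}; so sigma(T) = 179·sigma(V) and ||T|| = 179||V||. ||T x||^2 = 32041sum_{k≥2} |x_k|^2 ≤ 32041||x||^2, with equality on {x : x_1 = 0}, so ||T|| = 179. For any lambda with |lambda| < 179, set r = lambda/179 (|r| < 1); the vector x = (1, r, r^2, ...) is in l^2 and satisfies T x = 179(r, r^2, ...) = lambda x, so lambda is an eigenvalue. On the boundary |lambda| = 179 the geometric series diverges, so no l^2 eigenvector exists, but these lambda lie in the approximate point spectrum. Hence sigma(T) is the closed disk of radius 179 and sigma_p(T) is the open disk.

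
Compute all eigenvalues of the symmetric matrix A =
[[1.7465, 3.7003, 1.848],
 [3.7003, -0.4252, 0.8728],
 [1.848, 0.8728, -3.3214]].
sigma(A) ≈ {-4, -3, 5}

A is real symmetric, so its spectrum consists of real eigenvalues. Expanding the characteristic polynomial of the displayed matrix gives
  det(λ I - A) = p(λ) = λ^3 + (2)λ^2 + (-23)λ + (-60.0022).
Solving p(λ) = 0 yields eigenvalues ≈ -4, -3, 5. (A is shown rounded to 4 decimals, so these recover the underlying integer eigenvalues to within that precision.)
Verification: the trace of A = -2 equals the sum of eigenvalues -2, and det(A) ≈ 60.0022 matches the eigenvalue product 60.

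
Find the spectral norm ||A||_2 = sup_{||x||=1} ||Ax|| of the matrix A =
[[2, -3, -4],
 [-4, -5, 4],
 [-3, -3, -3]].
||A||_2 ≈ 7.9659 (= sqrt(largest eigenvalue of A^T A))

||A||_2 = sigma_max(A) = sqrt(lambda_max(A^T A)). Form the symmetric matrix M = A^T A =
[[29, 23, -15],
 [23, 43, 1],
 [-15, 1, 41]].
Its characteristic polynomial (trace, sum of principal 2x2 minors, determinant of M give the coefficients) is
  p(λ) = det(λ I - M) = λ^3 - 113λ^2 + 3444λ - 19044.
No integer candidate from the rational root theorem (±divisors of 19044) is a root, so the roots are irrational. The cubic discriminant is Δ = 1754566128 > 0, so there are three distinct real roots. p(7) = -130 and p(8) = 1788 have opposite signs, so a root lies in (7, 8); Newton's method refines it to λ ≈ 7.0649. p(42) = 360 and p(43) = -382 have opposite signs, so a root lies in (42, 43); Newton's method refines it to λ ≈ 42.4803. p(63) = -522 and p(64) = 668 have opposite signs, so a root lies in (63, 64); Newton's method refines it to λ ≈ 63.4548. Check (Vieta): the three roots sum to 113, matching tr M = 113.
So the eigenvalues of A^T A are ≈ 7.0649, 42.4803, 63.4548 (all ≥ 0, as they must be for A^T A). The largest is λ_max ≈ 63.4548, hence ||A||_2 = sqrt(λ_max) ≈ 7.9659.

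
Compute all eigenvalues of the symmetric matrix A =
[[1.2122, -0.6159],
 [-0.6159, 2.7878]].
sigma(A) ≈ {1, 3}

A is real symmetric, so its spectrum consists of real eigenvalues. Expanding the characteristic polynomial of the displayed matrix gives
  det(λ I - A) = p(λ) = λ^2 + (-4)λ + (3).
Solving p(λ) = 0 yields eigenvalues ≈ 1, 3. (A is shown rounded to 4 decimals, so these recover the underlying integer eigenvalues to within that precision.)
Verification: the trace of A = 4 equals the sum of eigenvalues 4, and det(A) ≈ 3.0000 matches the eigenvalue product 3.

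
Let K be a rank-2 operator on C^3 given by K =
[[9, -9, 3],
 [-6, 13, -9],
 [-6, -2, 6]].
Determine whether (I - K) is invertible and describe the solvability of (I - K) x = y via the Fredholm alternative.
(I - K) is invertible (det(I - K) = 168 ≠ 0), so for every y in C^3 the equation (I - K) x = y has a unique solution.

K has rank 2 and factors as K = U V^T = u1 v1^T + u2 v2^T with u1 = (1, -3, 2), v1 = (0, -3, 3), u2 = (-3, 2, 2), v2 = (-3, 2, 0) (multiplying out reproduces the displayed K). The nonzero eigenvalues of U V^T coincide with those of the 2 x 2 matrix G = V^T U = [[v1·u1, v1·u2], [v2·u1, v2·u2]] = [[15, 0], [-9, 13]], and by the Sylvester determinant identity det(I_3 - U V^T) = det(I_2 - V^T U) = det([[-14, 0], [9, -12]]) = (-14)(-12) - (0)(9) = 168. (Direct check: I - K =
[[-8, 9, -3],
 [6, -12, 9],
 [6, 2, -5]]
has determinant 168.) The finite-dimensional Fredholm alternative says: either (I - K) is invertible, or ker(I - K) ≠ {0} and then range(I - K) = ker((I - K)^*)^⊥, with dim ker(I - K) = dim ker((I - K)^*). Since det(I - K) ≠ 0, 1 is not an eigenvalue of K and ker(I - K) = {0}, so we are in the first case: for every y there is a unique x = (I - K)^(-1) y. (Explicitly, by the Woodbury identity, (I - U V^T)^(-1) = I + U (I_2 - G)^(-1) V^T.)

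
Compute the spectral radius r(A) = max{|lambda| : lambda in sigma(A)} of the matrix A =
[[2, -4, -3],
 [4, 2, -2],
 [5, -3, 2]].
r(A) ≈ 5.4868

The eigenvalues of A are the roots of its characteristic polynomial. With M = A (coefficients from the trace, the sum of principal 2x2 minors, and det A):
  p(λ) = det(λ I - M) = λ^3 - 6λ^2 + 37λ - 134.
No integer candidate from the rational root theorem (±divisors of 134) is a root, so the roots are irrational. The cubic discriminant is Δ = -218452 < 0, so there is one real root and a complex-conjugate pair. p(4) = -18 and p(5) = 26 have opposite signs, so a root lies in (4, 5); Newton's method refines it to λ ≈ 4.451. Dividing out (λ - (4.451)) leaves approximately λ^2 - 1.549λ + 30.1055. For λ^2 - 1.549λ + 30.1055 the discriminant is -118.0225. It is negative, so the remaining roots are the complex-conjugate pair λ ≈ 0.7745 ± 5.4319i. Their product equals the constant term, so |λ|^2 ≈ 30.1055 and |λ| ≈ 5.4868.
Thus the eigenvalues (to 4 decimals) are 4.451 (modulus 4.451); 0.7745 ± 5.4319i (modulus 5.4868). The spectral radius is the largest modulus: r(A) ≈ 5.4868. (Cross-check: r(A) ≤ ||A||_2 ≈ 7.3844; equality holds whenever A is normal, though it can also hold for some non-normal A.)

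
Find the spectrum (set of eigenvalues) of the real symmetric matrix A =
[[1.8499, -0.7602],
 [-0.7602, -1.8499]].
sigma(A) ≈ {-2, 2}

A is real symmetric, so its spectrum consists of real eigenvalues. Expanding the characteristic polynomial of the displayed matrix gives
  det(λ I - A) = p(λ) = λ^2 + (0)λ + (-4).
Solving p(λ) = 0 yields eigenvalues ≈ -2, 2. (A is shown rounded to 4 decimals, so these recover the underlying integer eigenvalues to within that precision.)
Verification: the trace of A = 0 equals the sum of eigenvalues 0, and det(A) ≈ -4.0000 matches the eigenvalue product -4.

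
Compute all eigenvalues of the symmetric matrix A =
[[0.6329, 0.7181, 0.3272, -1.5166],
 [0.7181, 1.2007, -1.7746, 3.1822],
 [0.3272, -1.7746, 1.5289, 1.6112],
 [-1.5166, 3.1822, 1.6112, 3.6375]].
sigma(A) ≈ {-3, 1, 3, 6}

A is real symmetric, so its spectrum consists of real eigenvalues. Expanding the characteristic polynomial of the displayed matrix gives
  det(λ I - A) = p(λ) = λ^4 + (-7)λ^3 + (-3)λ^2 + (62.9982)λ + (-53.9963).
Solving p(λ) = 0 yields eigenvalues ≈ -3, 1, 3, 6. (A is shown rounded to 4 decimals, so these recover the underlying integer eigenvalues to within that precision.)
Verification: the trace of A = 7 equals the sum of eigenvalues 7, and det(A) ≈ -53.9963 matches the eigenvalue product -54.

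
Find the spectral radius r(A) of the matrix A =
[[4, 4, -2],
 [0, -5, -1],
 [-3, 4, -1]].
r(A) ≈ 5.1055

The eigenvalues of A are the roots of its characteristic polynomial. With M = A (coefficients from the trace, the sum of principal 2x2 minors, and det A):
  p(λ) = det(λ I - M) = λ^3 + 2λ^2 - 21λ - 78.
No integer candidate from the rational root theorem (±divisors of 78) is a root, so the roots are irrational. The cubic discriminant is Δ = -63996 < 0, so there is one real root and a complex-conjugate pair. p(5) = -8 and p(6) = 84 have opposite signs, so a root lies in (5, 6); Newton's method refines it to λ ≈ 5.1055. Dividing out (λ - (5.1055)) leaves approximately λ^2 + 7.1055λ + 15.2775. For λ^2 + 7.1055λ + 15.2775 the discriminant is -10.6216. It is negative, so the remaining roots are the complex-conjugate pair λ ≈ -3.5528 ± 1.6295i. Their product equals the constant term, so |λ|^2 ≈ 15.2775 and |λ| ≈ 3.9086.
Thus the eigenvalues (to 4 decimals) are 5.1055 (modulus 5.1055); -3.5528 ± 1.6295i (modulus 3.9086). The spectral radius is the largest modulus: r(A) ≈ 5.1055. (Cross-check: r(A) ≤ ||A||_2 ≈ 7.6544; equality holds whenever A is normal, though it can also hold for some non-normal A.)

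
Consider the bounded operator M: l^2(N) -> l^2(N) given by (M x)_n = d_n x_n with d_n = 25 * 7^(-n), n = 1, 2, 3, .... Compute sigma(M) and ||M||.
sigma(M) = {25 * 7^(-n) : n ≥ 1} ∪ {0}; ||M|| = 25/7

A bounded diagonal operator on l^2 with diagonal entries d_n has spectrum equal to the closure of {d_n : n ≥ 1}: every d_n is an eigenvalue (with eigenvector e_n), so {d_n} ⊂ sigma(M); the spectrum is closed, so its closure is too; and for lambda not in the closure, (M - lambda I) has bounded inverse (the diagonal entries 1/(d_n - lambda) are bounded). For our sequence d_n = 25 * 7^(-n), n = 1, 2, 3, ...:
  - {d_n} = {25 * 7^(-n) : n ≥ 1}; the only limit point is 0
  - closure = {25 * 7^(-n) : n ≥ 1} ∪ {0}
For the norm: a diagonal operator has ||M|| = sup_n |d_n|. Here d_n = 25 * 7^(-n) is positive and decreasing, so sup_n |d_n| = d_1 = 25/7. So ||M|| = 25/7.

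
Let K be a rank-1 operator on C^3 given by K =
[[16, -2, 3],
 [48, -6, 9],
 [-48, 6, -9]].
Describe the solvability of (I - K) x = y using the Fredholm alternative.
(I - K) is singular (det(I - K) = 0, i.e. 1 ∈ sigma(K)). (I - K) x = y is solvable iff y ⊥ ker((I - K)^*) = span{(16, -2, 3)}, i.e. iff 16y_1 - 2y_2 + 3y_3 = 0. When solvable, the solutions are x = y + c·(1, 3, -3), c arbitrary (ker(I - K) = span{(1, 3, -3)}, dimension 1).

K has rank 1, so it is an outer product K = u v^T: every row of K is a multiple of one row vector. Reading off the entries, u = (1, 3, -3) and v = (16, -2, 3) (row i of K equals u_i·v^T). A rank-one matrix u v^T satisfies K u = u (v·u) and kills the (2)-dimensional subspace v^⊥, so its characteristic polynomial is lambda^2 (lambda - v·u) with v·u = tr K = 1. Hence the eigenvalues of I - K are 1 (multiplicity 2) and 1 - (1) = 0, so det(I - K) = 0. (Direct check: I - K =
[[-15, 2, -3],
 [-48, 7, -9],
 [48, -6, 10]]
has determinant 0.) So 1 is an eigenvalue of K and (I - K) is not invertible. The finite-dimensional Fredholm alternative says: either (I - K) is invertible, or ker(I - K) ≠ {0} and then range(I - K) = ker((I - K)^*)^⊥, with dim ker(I - K) = dim ker((I - K)^*). We are in the second case, so we need both kernels. Kernel of I - K: (I - K) u = u - u (v·u) = u - u = 0, so ker(I - K) = span{u} = span{(1, 3, -3)} (it is exactly 1-dimensional because rank(I - K) = 2). Kernel of the adjoint: K is real, so (I - K)^* = I - K^T = I - v u^T, and (I - v u^T) v = v - v (u·v) = 0; hence ker((I - K)^*) = span{v} = span{(16, -2, 3)}. Therefore (I - K) x = y is solvable iff <y, v> = 0, i.e. iff 16y_1 - 2y_2 + 3y_3 = 0. When this holds, K y = u (v·y) = 0, so (I - K) y = y and x = y is a particular solution; the full solution set is the line x = y + c·u = y + c·(1, 3, -3), c ∈ C.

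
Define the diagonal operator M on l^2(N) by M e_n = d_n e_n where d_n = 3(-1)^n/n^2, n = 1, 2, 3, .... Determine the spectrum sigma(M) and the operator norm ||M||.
sigma(M) = {3(-1)^n/n^2 : n ≥ 1} ∪ {0}; ||M|| = 3

A bounded diagonal operator on l^2 with diagonal entries d_n has spectrum equal to the closure of {d_n : n ≥ 1}: every d_n is an eigenvalue (with eigenvector e_n), so {d_n} ⊂ sigma(M); the spectrum is closed, so its closure is too; and for lambda not in the closure, (M - lambda I) has bounded inverse (the diagonal entries 1/(d_n - lambda) are bounded). For our sequence d_n = 3(-1)^n/n^2, n = 1, 2, 3, ...:
  - {d_n} = {3(-1)^n/n^2 : n ≥ 1}; the only limit point is 0
  - closure = {3(-1)^n/n^2 : n ≥ 1} ∪ {0}
For the norm: a diagonal operator has ||M|| = sup_n |d_n|. Here |d_n| = 3/n^2 is decreasing, so sup_n |d_n| = |d_1| = 3. So ||M|| = 3.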